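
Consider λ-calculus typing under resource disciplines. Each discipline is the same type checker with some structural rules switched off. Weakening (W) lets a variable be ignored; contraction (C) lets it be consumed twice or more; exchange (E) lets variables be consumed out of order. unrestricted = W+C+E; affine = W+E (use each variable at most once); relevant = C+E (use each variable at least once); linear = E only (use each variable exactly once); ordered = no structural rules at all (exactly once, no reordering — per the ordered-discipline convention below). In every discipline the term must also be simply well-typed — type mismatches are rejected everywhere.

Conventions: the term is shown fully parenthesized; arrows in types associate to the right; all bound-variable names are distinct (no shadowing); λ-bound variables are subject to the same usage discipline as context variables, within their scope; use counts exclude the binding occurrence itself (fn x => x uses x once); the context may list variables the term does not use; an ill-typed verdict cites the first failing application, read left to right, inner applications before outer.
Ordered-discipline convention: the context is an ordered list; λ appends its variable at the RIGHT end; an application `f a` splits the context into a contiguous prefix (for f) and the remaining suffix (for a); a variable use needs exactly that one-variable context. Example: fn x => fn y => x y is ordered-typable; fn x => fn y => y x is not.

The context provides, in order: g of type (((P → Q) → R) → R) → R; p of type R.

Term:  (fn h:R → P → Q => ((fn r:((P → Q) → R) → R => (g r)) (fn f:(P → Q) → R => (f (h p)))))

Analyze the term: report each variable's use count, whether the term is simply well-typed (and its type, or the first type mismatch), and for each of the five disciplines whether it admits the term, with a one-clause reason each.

counts: g: 1×, p: 1×, h [bound]: 1×, r [bound]: 1×, f [bound]: 1×
uses in reading order: g, r, f, h, p
typing: well-typed — term : (R → P → Q) → R
ordered: ✗ — no contiguous prefix/suffix split fits g, r, f, h, p
linear: ✓ — each of g, p, h, r, f used exactly once
affine: ✓ — none of g, p, h, r, f used more than once
relevant: ✓ — at least one use each (g, p, h, r, f)
unrestricted: ✓ — typability at (R → P → Q) → R is all that's needed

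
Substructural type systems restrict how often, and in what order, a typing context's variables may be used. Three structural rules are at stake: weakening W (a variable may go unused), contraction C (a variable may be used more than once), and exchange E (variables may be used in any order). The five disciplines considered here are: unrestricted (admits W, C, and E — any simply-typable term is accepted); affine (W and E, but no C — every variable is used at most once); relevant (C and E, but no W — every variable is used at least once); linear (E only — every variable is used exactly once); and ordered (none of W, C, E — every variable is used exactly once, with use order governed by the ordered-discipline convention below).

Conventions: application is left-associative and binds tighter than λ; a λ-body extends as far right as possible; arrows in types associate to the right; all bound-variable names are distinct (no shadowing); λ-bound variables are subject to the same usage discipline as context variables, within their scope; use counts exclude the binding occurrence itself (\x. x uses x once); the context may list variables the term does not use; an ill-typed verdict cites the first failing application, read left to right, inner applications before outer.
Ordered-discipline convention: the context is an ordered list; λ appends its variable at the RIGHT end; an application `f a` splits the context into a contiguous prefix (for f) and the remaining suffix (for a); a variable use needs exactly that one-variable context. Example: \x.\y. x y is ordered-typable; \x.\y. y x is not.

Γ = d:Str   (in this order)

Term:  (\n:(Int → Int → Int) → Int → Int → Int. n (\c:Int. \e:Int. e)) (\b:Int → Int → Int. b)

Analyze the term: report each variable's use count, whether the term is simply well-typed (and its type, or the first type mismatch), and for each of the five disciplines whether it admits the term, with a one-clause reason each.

counts: d: 0×, n (λ-bound): 1×, c (λ-bound): 0×, e (λ-bound): 1×, b (λ-bound): 1×
uses in reading order: n, e, b
typing: well-typed at Int → Int → Int
ordered: ✗ — d, c never used (weakening)
linear: ✗ — d, c never used (weakening)
affine: ✓ — d, n, c, e, b: no repeats, contraction unneeded
relevant: ✗ — d, c never used (weakening)
unrestricted: ✓ — typability at Int → Int → Int is all that's needed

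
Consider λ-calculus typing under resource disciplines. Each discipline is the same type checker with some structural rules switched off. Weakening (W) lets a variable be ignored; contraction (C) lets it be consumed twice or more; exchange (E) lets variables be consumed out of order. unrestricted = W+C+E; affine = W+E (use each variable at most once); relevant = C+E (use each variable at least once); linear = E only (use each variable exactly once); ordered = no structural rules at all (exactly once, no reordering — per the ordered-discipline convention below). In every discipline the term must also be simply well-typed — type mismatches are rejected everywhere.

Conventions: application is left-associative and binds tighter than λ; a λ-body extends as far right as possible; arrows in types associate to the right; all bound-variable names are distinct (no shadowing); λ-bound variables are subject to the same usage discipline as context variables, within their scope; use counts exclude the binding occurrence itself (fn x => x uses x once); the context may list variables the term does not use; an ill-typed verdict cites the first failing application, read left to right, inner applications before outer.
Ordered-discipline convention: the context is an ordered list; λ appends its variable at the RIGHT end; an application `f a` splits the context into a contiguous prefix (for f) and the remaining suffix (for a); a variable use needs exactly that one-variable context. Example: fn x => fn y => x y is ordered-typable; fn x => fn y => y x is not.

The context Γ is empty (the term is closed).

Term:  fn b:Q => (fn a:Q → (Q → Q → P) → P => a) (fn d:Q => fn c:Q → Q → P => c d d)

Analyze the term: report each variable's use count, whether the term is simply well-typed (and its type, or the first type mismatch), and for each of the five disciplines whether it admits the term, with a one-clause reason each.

counts: b [bound] ×0, a [bound] ×1, d [bound] ×2, c [bound] ×1
order of uses: a, c, d, d
typing: ✓ — Q → Q → (Q → Q → P) → P
ordered ✗ (uses contraction: d ×2; unused: b — weakening required)
linear ✗ (uses contraction: d ×2; unused: b — weakening required)
affine ✗ (uses contraction: d ×2)
relevant ✗ (unused: b — weakening required)
unrestricted ✓ (type-checks (Q → Q → (Q → Q → P) → P) and nothing is barred)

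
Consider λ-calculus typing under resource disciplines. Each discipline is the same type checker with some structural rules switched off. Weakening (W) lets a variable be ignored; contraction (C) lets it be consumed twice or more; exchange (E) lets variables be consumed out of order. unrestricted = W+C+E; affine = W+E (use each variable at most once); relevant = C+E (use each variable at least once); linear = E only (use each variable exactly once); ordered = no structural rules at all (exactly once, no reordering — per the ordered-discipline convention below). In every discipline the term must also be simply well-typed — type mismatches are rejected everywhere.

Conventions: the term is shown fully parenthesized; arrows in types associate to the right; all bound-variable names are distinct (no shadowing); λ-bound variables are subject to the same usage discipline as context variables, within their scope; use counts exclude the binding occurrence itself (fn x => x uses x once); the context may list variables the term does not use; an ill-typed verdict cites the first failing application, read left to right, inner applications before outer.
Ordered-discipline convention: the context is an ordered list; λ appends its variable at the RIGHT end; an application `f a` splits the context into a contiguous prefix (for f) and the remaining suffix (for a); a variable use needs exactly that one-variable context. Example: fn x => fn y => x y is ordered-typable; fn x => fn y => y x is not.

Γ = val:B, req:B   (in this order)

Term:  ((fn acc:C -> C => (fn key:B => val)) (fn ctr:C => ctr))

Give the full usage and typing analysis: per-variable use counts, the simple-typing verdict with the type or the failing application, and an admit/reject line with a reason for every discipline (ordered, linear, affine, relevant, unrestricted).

counts: val=1, req=0, acc (λ-bound)=0, key (λ-bound)=0, ctr (λ-bound)=1
left-to-right use order: val, ctr
typing: ✓ — B -> B
ordered: ✗ — req, acc, key never used (weakening)
linear: ✗ — req, acc, key never used (weakening)
affine: ✓ — no duplicate uses among val, req, acc, key, ctr
relevant: ✗ — req, acc, key never used (weakening)
unrestricted: ✓ — type-checks (B -> B) and nothing is barred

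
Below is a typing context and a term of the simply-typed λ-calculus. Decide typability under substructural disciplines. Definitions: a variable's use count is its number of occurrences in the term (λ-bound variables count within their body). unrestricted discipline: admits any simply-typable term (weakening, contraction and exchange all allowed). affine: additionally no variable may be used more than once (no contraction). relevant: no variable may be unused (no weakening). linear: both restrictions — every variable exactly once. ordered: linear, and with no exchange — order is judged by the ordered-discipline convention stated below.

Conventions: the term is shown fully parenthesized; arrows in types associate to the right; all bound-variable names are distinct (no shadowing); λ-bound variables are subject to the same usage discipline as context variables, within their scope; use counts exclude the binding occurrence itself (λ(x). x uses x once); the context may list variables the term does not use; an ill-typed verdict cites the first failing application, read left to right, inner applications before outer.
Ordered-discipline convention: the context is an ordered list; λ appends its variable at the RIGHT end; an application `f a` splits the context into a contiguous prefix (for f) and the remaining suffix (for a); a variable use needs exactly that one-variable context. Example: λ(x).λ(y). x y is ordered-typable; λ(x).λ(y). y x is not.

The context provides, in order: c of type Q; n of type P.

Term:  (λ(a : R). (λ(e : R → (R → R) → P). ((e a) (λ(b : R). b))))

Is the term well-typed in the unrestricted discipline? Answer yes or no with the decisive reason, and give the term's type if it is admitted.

yes — type-checks (R → (R → (R → R) → P) → P) and nothing is barred; term : R → (R → (R → R) → P) → P
counts: c: 0×; n: 0×; a (λ-bound): 1×; e (λ-bound): 1×; b (λ-bound): 1×
uses in reading order: e, a, b
typing: well-typed — term : R → (R → (R → R) → P) → P
across the five disciplines: ordered ✗; linear ✗; affine ✓; relevant ✗; unrestricted ✓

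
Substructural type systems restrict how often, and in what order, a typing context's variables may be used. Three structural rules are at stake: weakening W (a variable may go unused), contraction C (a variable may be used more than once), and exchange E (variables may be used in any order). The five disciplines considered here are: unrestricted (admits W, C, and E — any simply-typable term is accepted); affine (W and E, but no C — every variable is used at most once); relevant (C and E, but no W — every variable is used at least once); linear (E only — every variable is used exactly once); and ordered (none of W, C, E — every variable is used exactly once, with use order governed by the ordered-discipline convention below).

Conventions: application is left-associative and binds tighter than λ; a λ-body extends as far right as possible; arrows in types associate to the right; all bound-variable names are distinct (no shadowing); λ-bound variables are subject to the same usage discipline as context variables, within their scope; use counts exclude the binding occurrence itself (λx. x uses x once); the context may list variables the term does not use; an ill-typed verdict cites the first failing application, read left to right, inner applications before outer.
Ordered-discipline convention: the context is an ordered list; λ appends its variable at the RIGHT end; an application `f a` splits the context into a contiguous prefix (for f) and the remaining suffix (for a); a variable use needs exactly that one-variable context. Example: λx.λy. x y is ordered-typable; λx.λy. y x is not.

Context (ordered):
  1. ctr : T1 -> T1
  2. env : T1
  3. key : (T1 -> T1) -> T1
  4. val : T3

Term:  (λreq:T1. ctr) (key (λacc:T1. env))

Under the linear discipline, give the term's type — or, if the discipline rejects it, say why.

not well-typed under linear — val, req, acc never used (weakening)
variable uses: ctr: 1, env: 1, key: 1, val: 0, req [bound]: 0, acc [bound]: 0
left-to-right use order: ctr, key, env
typing: well-typed at T1 -> T1
per-discipline verdicts: ordered ✗, linear ✗, affine ✓, relevant ✗, unrestricted ✓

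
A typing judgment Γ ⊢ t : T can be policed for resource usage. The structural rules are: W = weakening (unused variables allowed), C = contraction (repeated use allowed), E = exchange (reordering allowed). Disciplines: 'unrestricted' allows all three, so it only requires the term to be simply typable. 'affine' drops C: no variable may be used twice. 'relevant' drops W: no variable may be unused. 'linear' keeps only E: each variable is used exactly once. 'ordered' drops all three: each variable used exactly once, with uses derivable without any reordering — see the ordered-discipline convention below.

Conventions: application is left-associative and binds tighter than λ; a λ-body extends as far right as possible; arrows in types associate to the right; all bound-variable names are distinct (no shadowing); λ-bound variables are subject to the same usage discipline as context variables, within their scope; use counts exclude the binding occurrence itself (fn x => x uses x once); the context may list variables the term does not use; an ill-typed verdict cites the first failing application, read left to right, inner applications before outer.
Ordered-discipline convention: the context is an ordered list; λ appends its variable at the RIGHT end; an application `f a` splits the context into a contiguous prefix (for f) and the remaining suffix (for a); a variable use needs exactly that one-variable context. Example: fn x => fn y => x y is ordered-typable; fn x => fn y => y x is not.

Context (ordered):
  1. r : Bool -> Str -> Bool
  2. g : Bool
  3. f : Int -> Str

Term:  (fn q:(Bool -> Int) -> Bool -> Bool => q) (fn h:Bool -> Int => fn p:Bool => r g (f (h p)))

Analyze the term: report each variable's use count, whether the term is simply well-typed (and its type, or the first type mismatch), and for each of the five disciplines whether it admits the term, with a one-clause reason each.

variable uses: r ×1, g ×1, f ×1, q (λ-bound) ×1, h (λ-bound) ×1, p (λ-bound) ×1
uses in reading order: q, r, g, f, h, p
typing: well-typed — term : (Bool -> Int) -> Bool -> Bool
ordered ✓ (r, g, f, q, h, p once each; derivable with no W/C/E)
linear ✓ (exactly-once usage across r, g, f, q, h, p)
affine ✓ (no duplicate uses among r, g, f, q, h, p)
relevant ✓ (r, g, f, q, h, p: all used, weakening unneeded)
unrestricted ✓ (well-typed at (Bool -> Int) -> Bool -> Bool; no restrictions here)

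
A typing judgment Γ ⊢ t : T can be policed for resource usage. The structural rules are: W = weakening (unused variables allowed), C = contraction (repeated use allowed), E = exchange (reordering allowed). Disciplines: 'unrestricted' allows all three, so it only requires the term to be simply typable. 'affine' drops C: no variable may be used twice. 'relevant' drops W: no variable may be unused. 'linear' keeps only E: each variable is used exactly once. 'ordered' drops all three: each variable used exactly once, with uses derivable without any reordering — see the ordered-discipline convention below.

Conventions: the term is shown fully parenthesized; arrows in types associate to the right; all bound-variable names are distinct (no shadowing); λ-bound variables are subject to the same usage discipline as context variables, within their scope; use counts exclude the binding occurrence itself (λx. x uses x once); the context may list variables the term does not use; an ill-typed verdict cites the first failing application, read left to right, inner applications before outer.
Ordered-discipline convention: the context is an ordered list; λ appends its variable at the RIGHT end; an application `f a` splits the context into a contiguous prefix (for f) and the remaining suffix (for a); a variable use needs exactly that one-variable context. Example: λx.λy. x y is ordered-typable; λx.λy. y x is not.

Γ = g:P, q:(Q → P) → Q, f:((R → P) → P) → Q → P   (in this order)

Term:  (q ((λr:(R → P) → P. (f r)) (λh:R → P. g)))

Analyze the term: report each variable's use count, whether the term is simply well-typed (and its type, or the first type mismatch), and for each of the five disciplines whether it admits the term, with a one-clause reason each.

usage: g: 1; q: 1; f: 1; r [bound]: 1; h [bound]: 0
left-to-right use order: q, f, r, g
typing: well-typed — term : Q
ordered: ✗, h never used (weakening)
linear: ✗, h never used (weakening)
affine: ✓, none of g, q, f, r, h used more than once
relevant: ✗, h never used (weakening)
unrestricted: ✓, well-typed at Q; no restrictions here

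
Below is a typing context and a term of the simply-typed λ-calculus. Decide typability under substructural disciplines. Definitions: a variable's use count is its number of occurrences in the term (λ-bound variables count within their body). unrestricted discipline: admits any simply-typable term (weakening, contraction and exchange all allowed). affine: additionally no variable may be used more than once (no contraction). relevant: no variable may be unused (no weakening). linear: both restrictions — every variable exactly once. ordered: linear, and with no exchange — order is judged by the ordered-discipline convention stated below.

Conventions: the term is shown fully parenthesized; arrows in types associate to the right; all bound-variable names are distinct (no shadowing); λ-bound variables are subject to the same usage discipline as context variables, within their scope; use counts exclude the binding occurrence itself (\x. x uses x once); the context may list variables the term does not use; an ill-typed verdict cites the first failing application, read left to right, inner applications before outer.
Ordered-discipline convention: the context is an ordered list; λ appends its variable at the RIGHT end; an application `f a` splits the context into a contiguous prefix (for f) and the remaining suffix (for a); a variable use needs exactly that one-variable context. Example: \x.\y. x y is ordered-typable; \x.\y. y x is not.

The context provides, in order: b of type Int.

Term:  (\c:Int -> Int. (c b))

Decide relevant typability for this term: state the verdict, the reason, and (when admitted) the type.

yes — b, c: all used, weakening unneeded; term : (Int -> Int) -> Int
usage: b: 1×; c (bound): 1×
order of uses: c, b
typing: ✓ — (Int -> Int) -> Int
summary: ordered ✗ · linear ✓ · affine ✓ · relevant ✓ · unrestricted ✓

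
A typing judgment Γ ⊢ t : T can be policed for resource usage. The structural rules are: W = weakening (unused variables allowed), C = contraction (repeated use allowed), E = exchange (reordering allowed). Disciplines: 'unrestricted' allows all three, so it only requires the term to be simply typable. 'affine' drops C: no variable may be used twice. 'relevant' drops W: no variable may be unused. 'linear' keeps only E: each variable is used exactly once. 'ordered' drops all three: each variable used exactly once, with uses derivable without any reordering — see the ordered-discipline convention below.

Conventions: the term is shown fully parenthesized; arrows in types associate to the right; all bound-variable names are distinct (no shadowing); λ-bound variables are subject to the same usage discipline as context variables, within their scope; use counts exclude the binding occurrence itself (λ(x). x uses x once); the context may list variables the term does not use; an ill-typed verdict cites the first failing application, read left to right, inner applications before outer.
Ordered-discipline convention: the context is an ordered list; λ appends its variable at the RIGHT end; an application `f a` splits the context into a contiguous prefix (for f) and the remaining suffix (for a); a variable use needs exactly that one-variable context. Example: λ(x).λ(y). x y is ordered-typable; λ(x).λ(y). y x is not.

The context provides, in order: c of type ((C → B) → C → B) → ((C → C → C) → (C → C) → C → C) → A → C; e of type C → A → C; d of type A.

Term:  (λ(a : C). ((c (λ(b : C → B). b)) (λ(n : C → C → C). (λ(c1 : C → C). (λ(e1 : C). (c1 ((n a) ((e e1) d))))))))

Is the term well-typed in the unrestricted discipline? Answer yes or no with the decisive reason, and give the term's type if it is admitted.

yes — typability at C → A → C is all that's needed; term : C → A → C
variable uses: c=1; e=1; d=1; a [bound]=1; b [bound]=1; n [bound]=1; c1 [bound]=1; e1 [bound]=1
use order (left to right): c, b, c1, n, a, e, e1, d
typing: the term checks, with type C → A → C
all disciplines: ordered ✗ | linear ✓ | affine ✓ | relevant ✓ | unrestricted ✓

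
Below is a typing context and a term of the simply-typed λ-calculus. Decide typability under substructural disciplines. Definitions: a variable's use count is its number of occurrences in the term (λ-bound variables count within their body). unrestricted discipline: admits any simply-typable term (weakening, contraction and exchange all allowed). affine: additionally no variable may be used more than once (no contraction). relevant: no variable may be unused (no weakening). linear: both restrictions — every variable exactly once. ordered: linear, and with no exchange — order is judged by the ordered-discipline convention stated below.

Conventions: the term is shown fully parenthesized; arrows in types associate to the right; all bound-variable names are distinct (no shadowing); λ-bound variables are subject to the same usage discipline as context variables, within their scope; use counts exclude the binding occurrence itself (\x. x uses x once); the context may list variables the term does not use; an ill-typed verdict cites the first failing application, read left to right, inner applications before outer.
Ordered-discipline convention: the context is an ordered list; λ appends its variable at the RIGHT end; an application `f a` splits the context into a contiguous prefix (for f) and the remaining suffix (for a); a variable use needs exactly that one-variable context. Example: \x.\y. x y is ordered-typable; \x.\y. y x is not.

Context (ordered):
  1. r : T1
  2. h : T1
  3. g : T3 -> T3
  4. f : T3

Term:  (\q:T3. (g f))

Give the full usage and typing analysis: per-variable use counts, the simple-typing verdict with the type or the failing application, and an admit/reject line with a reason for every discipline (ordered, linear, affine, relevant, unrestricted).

usage: r: 0×, h: 0×, g: 1×, f: 1×, q [bound]: 0×
use order (left to right): g, f
typing: ✓ — T3 -> T3
ordered: ✗ — r, h, q never used (weakening)
linear: ✗ — r, h, q never used (weakening)
affine: ✓ — r, h, g, f, q: no repeats, contraction unneeded
relevant: ✗ — r, h, q never used (weakening)
unrestricted: ✓ — well-typed at T3 -> T3; no restrictions here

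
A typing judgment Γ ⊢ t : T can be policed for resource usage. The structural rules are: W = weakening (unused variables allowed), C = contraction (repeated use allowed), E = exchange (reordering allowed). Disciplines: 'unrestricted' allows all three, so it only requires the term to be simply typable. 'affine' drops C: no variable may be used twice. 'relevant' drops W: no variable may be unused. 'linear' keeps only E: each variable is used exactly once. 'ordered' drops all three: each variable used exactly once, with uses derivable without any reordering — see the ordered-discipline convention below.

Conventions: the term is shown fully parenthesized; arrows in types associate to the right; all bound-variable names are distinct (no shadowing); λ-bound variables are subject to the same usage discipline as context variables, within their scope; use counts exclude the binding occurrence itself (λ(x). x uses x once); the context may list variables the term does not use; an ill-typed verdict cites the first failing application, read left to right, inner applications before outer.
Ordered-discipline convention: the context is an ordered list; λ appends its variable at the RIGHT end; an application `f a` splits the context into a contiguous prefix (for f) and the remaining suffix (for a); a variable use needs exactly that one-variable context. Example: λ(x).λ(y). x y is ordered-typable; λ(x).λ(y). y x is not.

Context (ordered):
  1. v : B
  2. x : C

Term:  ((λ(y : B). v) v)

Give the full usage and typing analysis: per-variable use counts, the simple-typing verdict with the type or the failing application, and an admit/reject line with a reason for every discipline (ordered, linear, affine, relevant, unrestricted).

usage: v: 2, x: 0, y (λ-bound): 0
uses in reading order: v, v
typing: well-typed — term : B
ordered ✗ (needs contraction — v ×2; needs weakening: x, y unused)
linear ✗ (needs contraction — v ×2; needs weakening: x, y unused)
affine ✗ (needs contraction — v ×2)
relevant ✗ (needs weakening: x, y unused)
unrestricted ✓ (simply typable at B; W, C, E all held)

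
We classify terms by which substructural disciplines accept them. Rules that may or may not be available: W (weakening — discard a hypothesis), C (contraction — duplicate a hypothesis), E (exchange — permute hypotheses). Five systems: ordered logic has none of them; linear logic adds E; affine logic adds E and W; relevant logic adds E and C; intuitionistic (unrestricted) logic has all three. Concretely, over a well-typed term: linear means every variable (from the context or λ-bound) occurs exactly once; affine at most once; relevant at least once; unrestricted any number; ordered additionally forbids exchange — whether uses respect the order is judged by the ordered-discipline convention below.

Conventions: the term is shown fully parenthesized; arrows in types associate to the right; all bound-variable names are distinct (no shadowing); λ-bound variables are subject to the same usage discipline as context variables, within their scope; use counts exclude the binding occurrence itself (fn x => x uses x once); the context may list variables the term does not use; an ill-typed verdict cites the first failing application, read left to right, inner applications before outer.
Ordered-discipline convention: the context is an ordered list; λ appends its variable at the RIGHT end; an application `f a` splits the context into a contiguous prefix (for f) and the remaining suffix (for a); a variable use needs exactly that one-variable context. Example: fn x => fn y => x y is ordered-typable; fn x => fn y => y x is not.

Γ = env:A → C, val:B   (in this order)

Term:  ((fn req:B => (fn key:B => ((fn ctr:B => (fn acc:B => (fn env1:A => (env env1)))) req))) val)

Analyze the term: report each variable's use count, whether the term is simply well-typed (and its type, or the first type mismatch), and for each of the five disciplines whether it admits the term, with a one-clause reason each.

variable uses: env: 1×; val: 1×; req (bound): 1×; key (bound): 0×; ctr (bound): 0×; acc (bound): 0×; env1 (bound): 1×
order of uses: env, env1, req, val
typing: well-typed — term : B → B → A → C
ordered: ✗, unused: key, ctr, acc — weakening required
linear: ✗, unused: key, ctr, acc — weakening required
affine: ✓, none of env, val, req, key, ctr, acc, env1 used more than once
relevant: ✗, unused: key, ctr, acc — weakening required
unrestricted: ✓, typability at B → B → A → C is all that's needed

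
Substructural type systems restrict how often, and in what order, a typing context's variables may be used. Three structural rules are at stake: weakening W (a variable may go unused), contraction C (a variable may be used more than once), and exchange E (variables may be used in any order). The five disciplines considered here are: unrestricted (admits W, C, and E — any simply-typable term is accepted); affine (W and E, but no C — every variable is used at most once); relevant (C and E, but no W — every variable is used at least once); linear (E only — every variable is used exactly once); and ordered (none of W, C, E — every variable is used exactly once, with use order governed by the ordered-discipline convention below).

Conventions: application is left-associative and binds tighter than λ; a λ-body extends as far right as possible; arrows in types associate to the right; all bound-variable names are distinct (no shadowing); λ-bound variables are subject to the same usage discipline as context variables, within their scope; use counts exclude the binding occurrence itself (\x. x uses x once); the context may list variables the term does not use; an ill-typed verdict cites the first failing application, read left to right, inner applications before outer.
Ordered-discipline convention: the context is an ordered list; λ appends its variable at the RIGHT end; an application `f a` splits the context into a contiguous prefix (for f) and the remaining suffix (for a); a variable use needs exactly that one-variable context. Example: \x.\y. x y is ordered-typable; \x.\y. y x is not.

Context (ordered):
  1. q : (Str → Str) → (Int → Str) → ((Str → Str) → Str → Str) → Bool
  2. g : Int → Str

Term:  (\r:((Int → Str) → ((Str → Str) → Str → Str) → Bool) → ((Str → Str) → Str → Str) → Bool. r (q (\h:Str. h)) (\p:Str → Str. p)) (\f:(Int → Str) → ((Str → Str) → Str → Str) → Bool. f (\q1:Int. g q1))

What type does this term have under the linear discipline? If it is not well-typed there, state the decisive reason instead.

term : Bool
use counts: q ×1, g ×1, r (λ-bound) ×1, h (λ-bound) ×1, p (λ-bound) ×1, f (λ-bound) ×1, q1 (λ-bound) ×1
use order (left to right): r, q, h, p, f, g, q1
typing: well-typed at Bool
summary: ordered ✗, linear ✓, affine ✓, relevant ✓, unrestricted ✓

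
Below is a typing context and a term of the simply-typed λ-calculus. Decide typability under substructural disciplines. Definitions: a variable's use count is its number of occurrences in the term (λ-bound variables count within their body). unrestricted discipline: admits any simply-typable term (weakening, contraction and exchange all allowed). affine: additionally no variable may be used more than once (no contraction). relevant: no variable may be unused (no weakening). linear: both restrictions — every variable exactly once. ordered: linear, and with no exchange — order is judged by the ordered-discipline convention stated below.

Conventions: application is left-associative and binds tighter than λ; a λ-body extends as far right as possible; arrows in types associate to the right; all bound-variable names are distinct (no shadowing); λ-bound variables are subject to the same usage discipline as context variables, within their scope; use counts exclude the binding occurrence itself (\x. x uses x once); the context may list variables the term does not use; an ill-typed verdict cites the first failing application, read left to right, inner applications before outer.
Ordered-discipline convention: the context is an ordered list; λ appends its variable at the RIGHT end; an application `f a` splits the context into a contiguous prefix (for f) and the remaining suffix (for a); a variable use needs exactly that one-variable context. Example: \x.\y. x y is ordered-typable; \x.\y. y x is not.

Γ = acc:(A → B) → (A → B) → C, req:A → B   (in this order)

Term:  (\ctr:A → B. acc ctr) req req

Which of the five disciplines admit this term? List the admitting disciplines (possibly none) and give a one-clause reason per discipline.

admitted by: relevant, unrestricted
use counts: acc: 1×, req: 2×, ctr (λ-bound): 1×
left-to-right use order: acc, ctr, req, req
typing: ✓ — C
ordered: ✗, uses contraction: req ×2
linear: ✗, uses contraction: req ×2
affine: ✗, uses contraction: req ×2
relevant: ✓, none of acc, req, ctr goes unused
unrestricted: ✓, typability at C is all that's needed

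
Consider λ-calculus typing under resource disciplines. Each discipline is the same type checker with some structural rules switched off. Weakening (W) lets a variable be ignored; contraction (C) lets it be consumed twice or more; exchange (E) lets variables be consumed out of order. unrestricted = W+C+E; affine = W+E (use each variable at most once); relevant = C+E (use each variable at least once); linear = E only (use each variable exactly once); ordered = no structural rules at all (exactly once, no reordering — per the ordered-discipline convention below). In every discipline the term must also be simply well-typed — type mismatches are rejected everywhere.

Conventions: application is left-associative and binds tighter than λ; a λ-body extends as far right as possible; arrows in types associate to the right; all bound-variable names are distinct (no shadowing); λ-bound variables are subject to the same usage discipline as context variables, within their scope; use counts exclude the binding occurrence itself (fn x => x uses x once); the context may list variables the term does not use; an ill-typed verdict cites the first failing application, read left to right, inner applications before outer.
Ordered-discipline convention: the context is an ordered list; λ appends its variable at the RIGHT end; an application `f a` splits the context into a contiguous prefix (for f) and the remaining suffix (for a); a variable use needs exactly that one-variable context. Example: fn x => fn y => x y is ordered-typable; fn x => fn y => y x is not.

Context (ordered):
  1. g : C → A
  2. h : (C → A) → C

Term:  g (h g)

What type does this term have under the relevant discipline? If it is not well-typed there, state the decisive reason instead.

term : A
counts: g=2; h=1
left-to-right use order: g, h, g
typing: well-typed at A
per-discipline verdicts: ordered ✗, linear ✗, affine ✗, relevant ✓, unrestricted ✓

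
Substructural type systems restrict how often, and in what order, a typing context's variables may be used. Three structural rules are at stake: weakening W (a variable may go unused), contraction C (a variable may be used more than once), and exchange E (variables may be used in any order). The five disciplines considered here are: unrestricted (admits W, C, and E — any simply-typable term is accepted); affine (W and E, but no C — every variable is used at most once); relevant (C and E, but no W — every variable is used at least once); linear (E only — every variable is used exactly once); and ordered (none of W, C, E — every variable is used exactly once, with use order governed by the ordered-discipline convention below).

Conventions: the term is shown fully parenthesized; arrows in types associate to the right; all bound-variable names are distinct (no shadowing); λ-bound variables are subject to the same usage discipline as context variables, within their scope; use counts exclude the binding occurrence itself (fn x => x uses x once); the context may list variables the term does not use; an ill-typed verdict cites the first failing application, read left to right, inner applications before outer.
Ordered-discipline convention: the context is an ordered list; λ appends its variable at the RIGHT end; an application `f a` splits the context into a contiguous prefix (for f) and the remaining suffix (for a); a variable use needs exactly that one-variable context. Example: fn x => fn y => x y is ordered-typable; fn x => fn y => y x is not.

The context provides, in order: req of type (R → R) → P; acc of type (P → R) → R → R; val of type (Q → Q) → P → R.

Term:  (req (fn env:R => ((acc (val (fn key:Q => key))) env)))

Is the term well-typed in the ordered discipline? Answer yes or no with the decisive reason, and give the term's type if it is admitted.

yes — single-use (req, acc, val, env, key), ordered derivation ok; term : P
use counts: req=1, acc=1, val=1, env (λ-bound)=1, key (λ-bound)=1
left-to-right use order: req, acc, val, key, env
typing: ✓ — P
all disciplines: ordered ✓; linear ✓; affine ✓; relevant ✓; unrestricted ✓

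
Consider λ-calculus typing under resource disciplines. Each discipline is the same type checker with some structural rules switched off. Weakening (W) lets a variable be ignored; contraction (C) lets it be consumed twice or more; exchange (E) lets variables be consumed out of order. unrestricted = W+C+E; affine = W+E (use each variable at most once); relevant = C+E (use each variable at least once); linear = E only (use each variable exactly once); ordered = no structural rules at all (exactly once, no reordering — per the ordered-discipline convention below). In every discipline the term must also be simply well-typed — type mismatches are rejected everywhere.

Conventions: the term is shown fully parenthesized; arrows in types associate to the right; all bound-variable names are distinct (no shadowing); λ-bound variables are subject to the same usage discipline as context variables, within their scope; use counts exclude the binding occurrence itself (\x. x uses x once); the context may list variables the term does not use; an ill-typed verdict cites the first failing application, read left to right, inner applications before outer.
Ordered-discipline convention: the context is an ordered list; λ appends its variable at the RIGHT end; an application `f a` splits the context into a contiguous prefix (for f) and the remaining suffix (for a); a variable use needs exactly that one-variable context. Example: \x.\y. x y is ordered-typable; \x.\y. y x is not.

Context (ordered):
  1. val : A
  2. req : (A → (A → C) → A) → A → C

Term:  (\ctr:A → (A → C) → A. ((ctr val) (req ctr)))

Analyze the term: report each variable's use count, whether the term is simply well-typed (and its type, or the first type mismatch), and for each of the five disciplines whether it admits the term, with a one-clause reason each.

variable uses: val: 1, req: 1, ctr (bound): 2
left-to-right use order: ctr, val, req, ctr
typing: ✓ — (A → (A → C) → A) → A
ordered ✗ (ctr ×2 used more than once (contraction))
linear ✗ (ctr ×2 used more than once (contraction))
affine ✗ (ctr ×2 used more than once (contraction))
relevant ✓ (none of val, req, ctr goes unused)
unrestricted ✓ (typability at (A → (A → C) → A) → A is all that's needed)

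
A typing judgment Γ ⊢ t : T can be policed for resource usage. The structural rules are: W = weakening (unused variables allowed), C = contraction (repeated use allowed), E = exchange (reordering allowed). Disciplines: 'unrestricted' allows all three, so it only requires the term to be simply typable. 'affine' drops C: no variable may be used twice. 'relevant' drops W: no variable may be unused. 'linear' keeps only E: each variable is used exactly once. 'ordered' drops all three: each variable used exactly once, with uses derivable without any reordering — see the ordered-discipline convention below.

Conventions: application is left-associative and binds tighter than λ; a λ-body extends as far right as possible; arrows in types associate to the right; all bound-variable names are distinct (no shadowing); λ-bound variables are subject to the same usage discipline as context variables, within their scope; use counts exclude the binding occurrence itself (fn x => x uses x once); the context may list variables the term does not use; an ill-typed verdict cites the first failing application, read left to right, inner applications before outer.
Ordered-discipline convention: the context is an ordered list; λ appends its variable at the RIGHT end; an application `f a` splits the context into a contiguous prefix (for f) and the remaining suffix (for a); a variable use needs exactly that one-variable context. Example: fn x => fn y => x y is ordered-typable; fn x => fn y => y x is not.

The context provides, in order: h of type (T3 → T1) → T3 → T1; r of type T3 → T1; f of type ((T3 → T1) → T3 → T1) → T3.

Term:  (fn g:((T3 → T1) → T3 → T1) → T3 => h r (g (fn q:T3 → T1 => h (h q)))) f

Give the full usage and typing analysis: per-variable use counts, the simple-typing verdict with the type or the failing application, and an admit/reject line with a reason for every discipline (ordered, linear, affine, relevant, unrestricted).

variable uses: h: 3; r: 1; f: 1; g (λ-bound): 1; q (λ-bound): 1
order of uses: h, r, g, h, h, q, f
typing: well-typed at T1
ordered: ✗, uses contraction: h ×3
linear: ✗, uses contraction: h ×3
affine: ✗, uses contraction: h ×3
relevant: ✓, h, r, f, g, q: all used, weakening unneeded
unrestricted: ✓, typability at T1 is all that's needed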